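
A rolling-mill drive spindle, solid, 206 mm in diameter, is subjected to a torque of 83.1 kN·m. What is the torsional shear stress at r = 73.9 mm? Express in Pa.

3.47e7 Pa

J = πd⁴/32 = π(0.206)⁴/32 = 1.768×10^-4 m⁴.
Shear stress varies linearly with radius: τ = T·r/J = 83100 × 0.0739 / 1.768×10^-4 = 3.474×10^7 Pa.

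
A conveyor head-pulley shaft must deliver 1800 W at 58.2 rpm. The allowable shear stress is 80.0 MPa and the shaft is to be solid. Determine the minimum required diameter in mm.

ω = 2π·58.2/60 = 6.095 rad/s, so T = P/ω = 1800 / 6.095 = 295.3 N·m.
For a solid shaft τ_max = 16T/(πd³), so d = (16T/(π τ_allow))^(1/3) = (16·295.3/(π·8.00×10^7))^(1/3) = 0.02659 m.

26.6 mm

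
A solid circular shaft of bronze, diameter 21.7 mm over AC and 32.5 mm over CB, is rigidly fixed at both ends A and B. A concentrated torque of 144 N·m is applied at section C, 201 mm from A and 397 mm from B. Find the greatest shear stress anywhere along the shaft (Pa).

Compatibility: T_A·a/J_AC = T_B·b/J_CB with T_A + T_B = T₀.
J_AC = 2.18×10^-8 m⁴, J_CB = 1.10×10^-7 m⁴, so T_A = T₀·(J_AC/a)/((J_AC/a)+(J_CB/b)) = 40.59 N·m, T_B = 103.4 N·m.
τ in each portion: τ_AC = 2.02×10^7 Pa, τ_CB = 1.53×10^7 Pa; maximum is in AC.
τ_max = T_AC·r/J = 40.59·0.0109/2.18×10^-8 = 2.023×10^7 Pa.

2.02e7 Pa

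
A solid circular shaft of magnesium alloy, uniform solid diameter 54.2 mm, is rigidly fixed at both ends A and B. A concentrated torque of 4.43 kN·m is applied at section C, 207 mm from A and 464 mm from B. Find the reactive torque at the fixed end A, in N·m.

3060 N·m

With uniform GJ and both ends fixed, compatibility θ_AC = θ_CB gives T_A·a = T_B·b, together with T_A + T_B = T₀.
T_A = T₀·b/(a+b) = 4430·464/671.0 = 3063 N·m; T_B = 1367 N·m.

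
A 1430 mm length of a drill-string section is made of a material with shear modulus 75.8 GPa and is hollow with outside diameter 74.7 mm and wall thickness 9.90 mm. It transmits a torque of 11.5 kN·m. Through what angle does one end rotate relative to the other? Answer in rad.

0.100 rad

J = π(d_o⁴ − d_i⁴)/32 = π(0.0747⁴ − 0.0549⁴)/32 = 2.165×10^-6 m⁴.
θ = T·L/(G·J) = 11500 × 1.43 / (75.8×10⁹ × 2.165×10^-6) = 0.1002 rad.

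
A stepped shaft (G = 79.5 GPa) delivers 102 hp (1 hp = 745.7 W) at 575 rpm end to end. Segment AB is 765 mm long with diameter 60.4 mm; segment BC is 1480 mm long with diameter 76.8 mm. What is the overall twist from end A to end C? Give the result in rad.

0.0162 rad

ω = 2π·575/60 = 60.21 rad/s, so T = P/ω = 102×745.7 / 60.21 = 1263 N·m.
J_AB = π(0.0604)⁴/32 = 1.31×10^-6 m⁴; J_BC = π(0.0768)⁴/32 = 3.42×10^-6 m⁴.
θ = (T/G)·Σ L_i/J_i = (1263/79.5×10⁹)·(0.765/1.31×10^-6 + 1.48/3.42×10^-6) = 0.01619 rad.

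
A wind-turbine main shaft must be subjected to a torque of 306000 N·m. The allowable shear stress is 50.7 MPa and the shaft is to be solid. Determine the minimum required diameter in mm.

For a solid shaft τ_max = 16T/(πd³), so d = (16T/(π τ_allow))^(1/3) = (16·306000/(π·5.07×10^7))^(1/3) = 0.3133 m.

313 mm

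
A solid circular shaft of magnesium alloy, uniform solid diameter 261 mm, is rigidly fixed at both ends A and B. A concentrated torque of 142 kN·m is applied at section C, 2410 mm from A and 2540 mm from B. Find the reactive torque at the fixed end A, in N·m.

72900 N·m

With uniform GJ and both ends fixed, compatibility θ_AC = θ_CB gives T_A·a = T_B·b, together with T_A + T_B = T₀.
T_A = T₀·b/(a+b) = 142000·2540/4950 = 72860 N·m; T_B = 69140 N·m.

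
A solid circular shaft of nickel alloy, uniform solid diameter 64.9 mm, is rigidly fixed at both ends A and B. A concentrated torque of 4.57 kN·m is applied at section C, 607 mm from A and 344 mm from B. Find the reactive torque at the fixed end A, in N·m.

1650 N·m

With uniform GJ and both ends fixed, compatibility θ_AC = θ_CB gives T_A·a = T_B·b, together with T_A + T_B = T₀.
T_A = T₀·b/(a+b) = 4570·344/951.0 = 1653 N·m; T_B = 2917 N·m.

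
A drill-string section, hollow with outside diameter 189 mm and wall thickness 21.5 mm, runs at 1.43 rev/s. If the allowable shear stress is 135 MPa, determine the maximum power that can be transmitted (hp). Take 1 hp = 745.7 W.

J = π(d_o⁴ − d_i⁴)/32 = π(0.189⁴ − 0.146⁴)/32 = 8.066×10^-5 m⁴.
T_max = τ_allow·J/r = 1.35×10^8 × 8.066×10^-5 / 0.0945 = 115200 N·m.
ω = 2π·1.43 = 8.985 rad/s, so P_max = T_max·ω = 1.035×10^6 W.

1390 hp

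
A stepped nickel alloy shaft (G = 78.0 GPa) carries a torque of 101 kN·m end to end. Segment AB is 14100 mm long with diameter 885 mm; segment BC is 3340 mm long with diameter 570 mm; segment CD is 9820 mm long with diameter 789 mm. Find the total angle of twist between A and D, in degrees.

J_AB = π(0.885)⁴/32 = 0.0602 m⁴; J_BC = π(0.570)⁴/32 = 0.0104 m⁴; J_CD = π(0.789)⁴/32 = 0.0380 m⁴.
θ = (T/G)·Σ L_i/J_i = (101000/78.0×10⁹)·(14.1/0.0602 + 3.34/0.0104 + 9.82/0.0380) = 1.055×10^-3 rad.

0.0604°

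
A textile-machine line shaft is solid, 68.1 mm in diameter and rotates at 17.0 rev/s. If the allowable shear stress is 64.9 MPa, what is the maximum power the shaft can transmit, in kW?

J = πd⁴/32 = π(0.0681)⁴/32 = 2.111×10^-6 m⁴.
T_max = τ_allow·J/r = 6.49×10^7 × 2.111×10^-6 / 0.0340 = 4025 N·m.
ω = 2π·17.0 = 106.8 rad/s, so P_max = T_max·ω = 4.299×10^5 W.

430 kW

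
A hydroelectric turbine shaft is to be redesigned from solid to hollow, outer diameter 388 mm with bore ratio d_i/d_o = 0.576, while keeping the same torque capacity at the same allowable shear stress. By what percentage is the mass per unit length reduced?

Equal τ_max and T ⇒ the solid shaft needs d_s³ = d_o³(1−k⁴), so d_s = 388·(1−0.576⁴)^(1/3) = 373.2 mm.
Area ratio A_h/A_s = d_o²(1−k²)/d_s² = (1−k²)/(1−k⁴)^(2/3) = 0.7222.
Mass saving = 1 − 0.7222 = 27.8 %.

27.8 %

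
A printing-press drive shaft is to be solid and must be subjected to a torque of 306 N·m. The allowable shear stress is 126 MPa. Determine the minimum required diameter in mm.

23.1 mm

For a solid shaft τ_max = 16T/(πd³), so d = (16T/(π τ_allow))^(1/3) = (16·306.0/(π·1.26×10^8))^(1/3) = 0.02313 m.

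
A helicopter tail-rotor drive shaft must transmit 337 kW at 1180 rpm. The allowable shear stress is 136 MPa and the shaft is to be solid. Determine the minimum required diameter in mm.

ω = 2π·1180/60 = 123.6 rad/s, so T = P/ω = 337×10³ / 123.6 = 2727 N·m.
For a solid shaft τ_max = 16T/(πd³), so d = (16T/(π τ_allow))^(1/3) = (16·2727/(π·1.36×10^8))^(1/3) = 0.04674 m.

46.7 mm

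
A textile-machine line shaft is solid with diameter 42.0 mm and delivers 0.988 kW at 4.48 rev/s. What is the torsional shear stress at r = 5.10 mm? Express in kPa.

ω = 2π·4.48 = 28.15 rad/s, so T = P/ω = 0.988×10³ / 28.15 = 35.10 N·m.
J = πd⁴/32 = π(0.0420)⁴/32 = 3.055×10^-7 m⁴.
Shear stress varies linearly with radius: τ = T·r/J = 35.10 × 0.00510 / 3.055×10^-7 = 5.860×10^5 Pa.

586 kPa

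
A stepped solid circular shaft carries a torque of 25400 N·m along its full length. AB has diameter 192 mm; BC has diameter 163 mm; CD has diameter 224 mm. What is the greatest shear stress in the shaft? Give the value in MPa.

Under the same torque, τ_max = 16T/(πd³) is largest where d is smallest — segment BC (d = 163 mm).
τ_max = 16·25400/(π·(0.163)³) = 2.987×10^7 Pa.

29.9 MPa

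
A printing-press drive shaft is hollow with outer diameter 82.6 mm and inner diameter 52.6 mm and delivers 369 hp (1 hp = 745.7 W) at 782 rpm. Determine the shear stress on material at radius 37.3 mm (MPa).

ω = 2π·782/60 = 81.89 rad/s, so T = P/ω = 369×745.7 / 81.89 = 3360 N·m.
J = π(d_o⁴ − d_i⁴)/32 = π(0.0826⁴ − 0.0526⁴)/32 = 3.819×10^-6 m⁴.
Shear stress varies linearly with radius: τ = T·r/J = 3360 × 0.0373 / 3.819×10^-6 = 3.282×10^7 Pa.

32.8 MPa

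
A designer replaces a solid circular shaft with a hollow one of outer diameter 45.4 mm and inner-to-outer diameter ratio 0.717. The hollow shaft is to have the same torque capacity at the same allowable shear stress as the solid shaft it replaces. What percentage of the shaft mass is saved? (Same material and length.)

40.4 %

Equal τ_max and T ⇒ the solid shaft needs d_s³ = d_o³(1−k⁴), so d_s = 45.4·(1−0.717⁴)^(1/3) = 40.99 mm.
Area ratio A_h/A_s = d_o²(1−k²)/d_s² = (1−k²)/(1−k⁴)^(2/3) = 0.5962.
Mass saving = 1 − 0.5962 = 40.4 %.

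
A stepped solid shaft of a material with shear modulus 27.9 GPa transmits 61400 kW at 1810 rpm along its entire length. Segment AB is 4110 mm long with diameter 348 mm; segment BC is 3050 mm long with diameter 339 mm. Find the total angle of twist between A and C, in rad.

ω = 2π·1810/60 = 189.5 rad/s, so T = P/ω = 61400×10³ / 189.5 = 323900 N·m.
J_AB = π(0.348)⁴/32 = 1.44×10^-3 m⁴; J_BC = π(0.339)⁴/32 = 1.30×10^-3 m⁴.
θ = (T/G)·Σ L_i/J_i = (323900/27.9×10⁹)·(4.11/1.44×10^-3 + 3.05/1.30×10^-3) = 0.06045 rad.

0.0605 rad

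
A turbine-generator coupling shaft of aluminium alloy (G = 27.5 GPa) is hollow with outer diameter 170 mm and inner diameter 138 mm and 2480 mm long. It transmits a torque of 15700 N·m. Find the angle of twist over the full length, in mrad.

J = π(d_o⁴ − d_i⁴)/32 = π(0.170⁴ − 0.138⁴)/32 = 4.639×10^-5 m⁴.
θ = T·L/(G·J) = 15700 × 2.48 / (27.5×10⁹ × 4.639×10^-5) = 0.03052 rad.

30.5 mrad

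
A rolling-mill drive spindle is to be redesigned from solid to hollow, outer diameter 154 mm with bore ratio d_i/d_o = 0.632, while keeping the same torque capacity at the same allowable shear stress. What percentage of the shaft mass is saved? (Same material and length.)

32.6 %

Equal τ_max and T ⇒ the solid shaft needs d_s³ = d_o³(1−k⁴), so d_s = 154·(1−0.632⁴)^(1/3) = 145.3 mm.
Area ratio A_h/A_s = d_o²(1−k²)/d_s² = (1−k²)/(1−k⁴)^(2/3) = 0.6744.
Mass saving = 1 − 0.6744 = 32.6 %.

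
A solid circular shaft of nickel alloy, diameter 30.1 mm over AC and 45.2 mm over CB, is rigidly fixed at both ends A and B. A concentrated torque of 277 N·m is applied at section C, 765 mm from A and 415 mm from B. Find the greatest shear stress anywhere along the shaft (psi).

2000 psi

Compatibility: T_A·a/J_AC = T_B·b/J_CB with T_A + T_B = T₀.
J_AC = 8.06×10^-8 m⁴, J_CB = 4.10×10^-7 m⁴, so T_A = T₀·(J_AC/a)/((J_AC/a)+(J_CB/b)) = 26.70 N·m, T_B = 250.3 N·m.
τ in each portion: τ_AC = 4.99×10^6 Pa, τ_CB = 1.38×10^7 Pa; maximum is in CB.
τ_max = T_CB·r/J = 250.3·0.0226/4.10×10^-7 = 1.380×10^7 Pa.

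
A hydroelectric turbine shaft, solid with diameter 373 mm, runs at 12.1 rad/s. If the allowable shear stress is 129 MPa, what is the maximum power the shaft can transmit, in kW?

J = πd⁴/32 = π(0.373)⁴/32 = 1.900×10^-3 m⁴.
T_max = τ_allow·J/r = 1.29×10^8 × 1.900×10^-3 / 0.186 = 1.314e6 N·m.
ω = 12.1 rad/s, so P_max = T_max·ω = 1.590×10^7 W.

15900 kW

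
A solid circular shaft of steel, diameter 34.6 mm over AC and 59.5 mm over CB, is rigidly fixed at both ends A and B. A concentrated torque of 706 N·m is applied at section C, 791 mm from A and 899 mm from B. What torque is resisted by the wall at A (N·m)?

Compatibility: T_A·a/J_AC = T_B·b/J_CB with T_A + T_B = T₀.
J_AC = 1.41×10^-7 m⁴, J_CB = 1.23×10^-6 m⁴, so T_A = T₀·(J_AC/a)/((J_AC/a)+(J_CB/b)) = 81.20 N·m, T_B = 624.8 N·m.

81.2 N·m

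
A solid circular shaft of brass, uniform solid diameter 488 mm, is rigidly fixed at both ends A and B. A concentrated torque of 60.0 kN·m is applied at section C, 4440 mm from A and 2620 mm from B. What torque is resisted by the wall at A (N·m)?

22300 N·m

With uniform GJ and both ends fixed, compatibility θ_AC = θ_CB gives T_A·a = T_B·b, together with T_A + T_B = T₀.
T_A = T₀·b/(a+b) = 60000·2620/7060 = 22270 N·m; T_B = 37730 N·m.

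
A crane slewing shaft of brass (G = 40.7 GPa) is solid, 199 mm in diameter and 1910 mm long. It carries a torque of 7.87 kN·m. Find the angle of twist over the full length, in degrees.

J = πd⁴/32 = π(0.199)⁴/32 = 1.540×10^-4 m⁴.
θ = T·L/(G·J) = 7870 × 1.91 / (40.7×10⁹ × 1.540×10^-4) = 2.399×10^-3 rad.

0.137°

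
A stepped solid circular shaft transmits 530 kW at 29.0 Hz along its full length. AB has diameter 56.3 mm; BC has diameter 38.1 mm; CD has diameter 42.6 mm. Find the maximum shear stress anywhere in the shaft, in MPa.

ω = 2π·29.0 = 182.2 rad/s, so T = P/ω = 530×10³ / 182.2 = 2909 N·m.
Under the same torque, τ_max = 16T/(πd³) is largest where d is smallest — segment BC (d = 38.1 mm).
τ_max = 16·2909/(π·(0.0381)³) = 2.679×10^8 Pa.

268 MPa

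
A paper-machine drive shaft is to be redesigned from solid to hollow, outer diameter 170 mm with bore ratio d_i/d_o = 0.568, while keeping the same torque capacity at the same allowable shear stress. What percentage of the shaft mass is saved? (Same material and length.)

27.1 %

Equal τ_max and T ⇒ the solid shaft needs d_s³ = d_o³(1−k⁴), so d_s = 170·(1−0.568⁴)^(1/3) = 163.9 mm.
Area ratio A_h/A_s = d_o²(1−k²)/d_s² = (1−k²)/(1−k⁴)^(2/3) = 0.7289.
Mass saving = 1 − 0.7289 = 27.1 %.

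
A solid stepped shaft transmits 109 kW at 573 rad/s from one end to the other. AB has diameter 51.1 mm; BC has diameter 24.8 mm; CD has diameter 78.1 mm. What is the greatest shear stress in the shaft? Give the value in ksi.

9.21 ksi

ω = 573 rad/s, so T = P/ω = 109×10³ / 573.0 = 190.2 N·m.
Under the same torque, τ_max = 16T/(πd³) is largest where d is smallest — segment BC (d = 24.8 mm).
τ_max = 16·190.2/(π·(0.0248)³) = 6.352×10^7 Pa.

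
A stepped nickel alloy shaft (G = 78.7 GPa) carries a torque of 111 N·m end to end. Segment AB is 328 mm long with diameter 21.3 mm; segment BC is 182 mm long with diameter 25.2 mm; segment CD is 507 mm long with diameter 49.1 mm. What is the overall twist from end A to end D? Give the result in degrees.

1.75°

J_AB = π(0.0213)⁴/32 = 2.02×10^-8 m⁴; J_BC = π(0.0252)⁴/32 = 3.96×10^-8 m⁴; J_CD = π(0.0491)⁴/32 = 5.71×10^-7 m⁴.
θ = (T/G)·Σ L_i/J_i = (111.0/78.7×10⁹)·(0.328/2.02×10^-8 + 0.182/3.96×10^-8 + 0.507/5.71×10^-7) = 0.03063 rad.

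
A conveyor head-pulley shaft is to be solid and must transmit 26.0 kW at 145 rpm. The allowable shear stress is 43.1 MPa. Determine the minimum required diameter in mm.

ω = 2π·145/60 = 15.18 rad/s, so T = P/ω = 26.0×10³ / 15.18 = 1712 N·m.
For a solid shaft τ_max = 16T/(πd³), so d = (16T/(π τ_allow))^(1/3) = (16·1712/(π·4.31×10^7))^(1/3) = 0.05871 m.

58.7 mm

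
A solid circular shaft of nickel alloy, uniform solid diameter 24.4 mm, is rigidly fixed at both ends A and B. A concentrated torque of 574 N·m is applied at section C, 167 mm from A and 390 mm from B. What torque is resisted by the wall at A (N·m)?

402 N·m

With uniform GJ and both ends fixed, compatibility θ_AC = θ_CB gives T_A·a = T_B·b, together with T_A + T_B = T₀.
T_A = T₀·b/(a+b) = 574.0·390/557.0 = 401.9 N·m; T_B = 172.1 N·m.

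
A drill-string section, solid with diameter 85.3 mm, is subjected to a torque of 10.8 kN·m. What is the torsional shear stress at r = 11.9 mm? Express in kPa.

J = πd⁴/32 = π(0.0853)⁴/32 = 5.198×10^-6 m⁴.
Shear stress varies linearly with radius: τ = T·r/J = 10800 × 0.0119 / 5.198×10^-6 = 2.473×10^7 Pa.

24700 kPa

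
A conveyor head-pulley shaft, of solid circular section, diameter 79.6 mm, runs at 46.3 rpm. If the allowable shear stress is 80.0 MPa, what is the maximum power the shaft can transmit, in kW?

38.4 kW

J = πd⁴/32 = π(0.0796)⁴/32 = 3.941×10^-6 m⁴.
T_max = τ_allow·J/r = 8.00×10^7 × 3.941×10^-6 / 0.0398 = 7922 N·m.
ω = 2π·46.3/60 = 4.849 rad/s, so P_max = T_max·ω = 3.841×10^4 W.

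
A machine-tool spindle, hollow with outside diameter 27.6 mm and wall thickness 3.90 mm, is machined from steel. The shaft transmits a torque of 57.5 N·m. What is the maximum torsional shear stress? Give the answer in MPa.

J = π(d_o⁴ − d_i⁴)/32 = π(0.0276⁴ − 0.0198⁴)/32 = 4.188×10^-8 m⁴.
τ_max = T·r/J = 57.50 × 0.0138 / 4.188×10^-8 = 1.895×10^7 Pa.

18.9 MPa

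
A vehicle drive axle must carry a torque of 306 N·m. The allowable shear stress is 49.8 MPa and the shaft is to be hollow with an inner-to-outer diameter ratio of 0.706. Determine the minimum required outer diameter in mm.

For a hollow shaft with d_i/d_o = 0.706: τ_max = 16T/(π d_o³ (1−k⁴)), so d_o = [16T/(π τ_allow (1−k⁴))]^(1/3) = [16·306.0/(π·4.98×10^7·0.7516)]^(1/3) = 0.03466 m.

34.7 mm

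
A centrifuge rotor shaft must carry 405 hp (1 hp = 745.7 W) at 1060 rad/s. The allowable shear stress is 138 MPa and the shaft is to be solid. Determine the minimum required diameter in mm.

ω = 1060 rad/s, so T = P/ω = 405×745.7 / 1060 = 284.9 N·m.
For a solid shaft τ_max = 16T/(πd³), so d = (16T/(π τ_allow))^(1/3) = (16·284.9/(π·1.38×10^8))^(1/3) = 0.02191 m.

21.9 mm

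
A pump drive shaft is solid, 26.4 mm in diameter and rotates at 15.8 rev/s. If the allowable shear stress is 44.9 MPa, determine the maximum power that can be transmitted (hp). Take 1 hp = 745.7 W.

J = πd⁴/32 = π(0.0264)⁴/32 = 4.769×10^-8 m⁴.
T_max = τ_allow·J/r = 4.49×10^7 × 4.769×10^-8 / 0.0132 = 162.2 N·m.
ω = 2π·15.8 = 99.27 rad/s, so P_max = T_max·ω = 1.610×10^4 W.

21.6 hp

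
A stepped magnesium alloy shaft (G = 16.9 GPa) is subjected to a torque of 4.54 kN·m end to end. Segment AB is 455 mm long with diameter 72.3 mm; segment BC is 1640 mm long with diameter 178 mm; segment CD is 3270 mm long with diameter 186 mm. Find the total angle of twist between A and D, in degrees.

J_AB = π(0.0723)⁴/32 = 2.68×10^-6 m⁴; J_BC = π(0.178)⁴/32 = 9.86×10^-5 m⁴; J_CD = π(0.186)⁴/32 = 1.18×10^-4 m⁴.
θ = (T/G)·Σ L_i/J_i = (4540/16.9×10⁹)·(0.455/2.68×10^-6 + 1.64/9.86×10^-5 + 3.27/1.18×10^-4) = 0.05751 rad.

3.30°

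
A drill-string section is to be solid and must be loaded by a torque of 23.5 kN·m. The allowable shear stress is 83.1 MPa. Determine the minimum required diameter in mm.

113 mm

For a solid shaft τ_max = 16T/(πd³), so d = (16T/(π τ_allow))^(1/3) = (16·23500/(π·8.31×10^7))^(1/3) = 0.1129 m.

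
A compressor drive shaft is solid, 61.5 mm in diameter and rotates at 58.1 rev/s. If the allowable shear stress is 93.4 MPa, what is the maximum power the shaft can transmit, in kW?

J = πd⁴/32 = π(0.0615)⁴/32 = 1.404×10^-6 m⁴.
T_max = τ_allow·J/r = 9.34×10^7 × 1.404×10^-6 / 0.0307 = 4266 N·m.
ω = 2π·58.1 = 365.1 rad/s, so P_max = T_max·ω = 1.557×10^6 W.

1560 kW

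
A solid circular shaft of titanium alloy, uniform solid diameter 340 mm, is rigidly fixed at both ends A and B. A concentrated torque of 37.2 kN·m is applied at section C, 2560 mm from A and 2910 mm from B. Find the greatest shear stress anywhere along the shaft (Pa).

With uniform GJ and both ends fixed, compatibility θ_AC = θ_CB gives T_A·a = T_B·b, together with T_A + T_B = T₀.
T_A = T₀·b/(a+b) = 37200·2910/5470 = 19790 N·m; T_B = 17410 N·m.
τ in each portion: τ_AC = 2.56×10^6 Pa, τ_CB = 2.26×10^6 Pa; maximum is in AC.
τ_max = T_AC·r/J = 19790·0.170/1.31×10^-3 = 2.564×10^6 Pa.

2.56e6 Pa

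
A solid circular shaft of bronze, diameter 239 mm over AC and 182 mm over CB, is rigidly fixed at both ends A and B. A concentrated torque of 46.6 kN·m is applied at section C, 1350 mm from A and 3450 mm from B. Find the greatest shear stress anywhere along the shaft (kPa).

15400 kPa

Compatibility: T_A·a/J_AC = T_B·b/J_CB with T_A + T_B = T₀.
J_AC = 3.20×10^-4 m⁴, J_CB = 1.08×10^-4 m⁴, so T_A = T₀·(J_AC/a)/((J_AC/a)+(J_CB/b)) = 41180 N·m, T_B = 5419 N·m.
τ in each portion: τ_AC = 1.54×10^7 Pa, τ_CB = 4.58×10^6 Pa; maximum is in AC.
τ_max = T_AC·r/J = 41180·0.119/3.20×10^-4 = 1.536×10^7 Pa.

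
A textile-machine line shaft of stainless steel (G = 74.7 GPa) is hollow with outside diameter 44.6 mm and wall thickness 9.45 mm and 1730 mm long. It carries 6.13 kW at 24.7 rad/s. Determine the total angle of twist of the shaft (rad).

ω = 24.7 rad/s, so T = P/ω = 6.13×10³ / 24.70 = 248.2 N·m.
J = π(d_o⁴ − d_i⁴)/32 = π(0.0446⁴ − 0.0257⁴)/32 = 3.456×10^-7 m⁴.
θ = T·L/(G·J) = 248.2 × 1.73 / (74.7×10⁹ × 3.456×10^-7) = 0.01663 rad.

0.0166 rad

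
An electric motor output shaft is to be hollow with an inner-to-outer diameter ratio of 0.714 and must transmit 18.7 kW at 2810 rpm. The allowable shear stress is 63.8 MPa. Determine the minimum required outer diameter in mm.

19.0 mm

ω = 2π·2810/60 = 294.3 rad/s, so T = P/ω = 18.7×10³ / 294.3 = 63.55 N·m.
For a hollow shaft with d_i/d_o = 0.714: τ_max = 16T/(π d_o³ (1−k⁴)), so d_o = [16T/(π τ_allow (1−k⁴))]^(1/3) = [16·63.55/(π·6.38×10^7·0.7401)]^(1/3) = 0.01900 m.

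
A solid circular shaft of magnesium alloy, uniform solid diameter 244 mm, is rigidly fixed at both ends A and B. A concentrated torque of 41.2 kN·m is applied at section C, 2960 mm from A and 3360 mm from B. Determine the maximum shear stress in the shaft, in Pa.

7.68e6 Pa

With uniform GJ and both ends fixed, compatibility θ_AC = θ_CB gives T_A·a = T_B·b, together with T_A + T_B = T₀.
T_A = T₀·b/(a+b) = 41200·3360/6320 = 21900 N·m; T_B = 19300 N·m.
τ in each portion: τ_AC = 7.68×10^6 Pa, τ_CB = 6.77×10^6 Pa; maximum is in AC.
τ_max = T_AC·r/J = 21900·0.122/3.48×10^-4 = 7.679×10^6 Pa.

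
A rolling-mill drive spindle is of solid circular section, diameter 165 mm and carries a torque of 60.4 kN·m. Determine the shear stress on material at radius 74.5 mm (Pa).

6.18e7 Pa

J = πd⁴/32 = π(0.165)⁴/32 = 7.277×10^-5 m⁴.
Shear stress varies linearly with radius: τ = T·r/J = 60400 × 0.0745 / 7.277×10^-5 = 6.184×10^7 Pa.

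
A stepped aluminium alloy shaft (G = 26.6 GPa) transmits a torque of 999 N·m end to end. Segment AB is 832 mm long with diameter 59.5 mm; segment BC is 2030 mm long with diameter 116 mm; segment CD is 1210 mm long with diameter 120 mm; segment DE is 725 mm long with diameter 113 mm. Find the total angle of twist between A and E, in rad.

J_AB = π(0.0595)⁴/32 = 1.23×10^-6 m⁴; J_BC = π(0.116)⁴/32 = 1.78×10^-5 m⁴; J_CD = π(0.120)⁴/32 = 2.04×10^-5 m⁴; J_DE = π(0.113)⁴/32 = 1.60×10^-5 m⁴.
θ = (T/G)·Σ L_i/J_i = (999.0/26.6×10⁹)·(0.832/1.23×10^-6 + 2.03/1.78×10^-5 + 1.21/2.04×10^-5 + 0.725/1.60×10^-5) = 0.03362 rad.

0.0336 rad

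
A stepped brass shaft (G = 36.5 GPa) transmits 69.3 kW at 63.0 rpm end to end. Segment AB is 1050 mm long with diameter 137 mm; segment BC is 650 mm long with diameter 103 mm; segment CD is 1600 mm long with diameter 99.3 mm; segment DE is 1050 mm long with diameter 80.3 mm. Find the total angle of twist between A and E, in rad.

0.148 rad

ω = 2π·63.0/60 = 6.597 rad/s, so T = P/ω = 69.3×10³ / 6.597 = 10500 N·m.
J_AB = π(0.137)⁴/32 = 3.46×10^-5 m⁴; J_BC = π(0.103)⁴/32 = 1.10×10^-5 m⁴; J_CD = π(0.0993)⁴/32 = 9.55×10^-6 m⁴; J_DE = π(0.0803)⁴/32 = 4.08×10^-6 m⁴.
θ = (T/G)·Σ L_i/J_i = (10500/36.5×10⁹)·(1.05/3.46×10^-5 + 0.650/1.10×10^-5 + 1.60/9.55×10^-6 + 1.05/4.08×10^-6) = 0.1479 rad.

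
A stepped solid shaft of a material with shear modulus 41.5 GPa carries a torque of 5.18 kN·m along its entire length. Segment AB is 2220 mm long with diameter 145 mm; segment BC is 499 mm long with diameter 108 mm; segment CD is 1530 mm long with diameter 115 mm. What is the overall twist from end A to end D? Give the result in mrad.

J_AB = π(0.145)⁴/32 = 4.34×10^-5 m⁴; J_BC = π(0.108)⁴/32 = 1.34×10^-5 m⁴; J_CD = π(0.115)⁴/32 = 1.72×10^-5 m⁴.
θ = (T/G)·Σ L_i/J_i = (5180/41.5×10⁹)·(2.22/4.34×10^-5 + 0.499/1.34×10^-5 + 1.53/1.72×10^-5) = 0.02217 rad.

22.2 mrad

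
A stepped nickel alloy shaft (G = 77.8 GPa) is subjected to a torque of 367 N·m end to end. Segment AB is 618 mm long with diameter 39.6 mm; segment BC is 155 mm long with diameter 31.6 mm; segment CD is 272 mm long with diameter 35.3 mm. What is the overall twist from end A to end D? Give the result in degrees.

J_AB = π(0.0396)⁴/32 = 2.41×10^-7 m⁴; J_BC = π(0.0316)⁴/32 = 9.79×10^-8 m⁴; J_CD = π(0.0353)⁴/32 = 1.52×10^-7 m⁴.
θ = (T/G)·Σ L_i/J_i = (367.0/77.8×10⁹)·(0.618/2.41×10^-7 + 0.155/9.79×10^-8 + 0.272/1.52×10^-7) = 0.02796 rad.

1.60°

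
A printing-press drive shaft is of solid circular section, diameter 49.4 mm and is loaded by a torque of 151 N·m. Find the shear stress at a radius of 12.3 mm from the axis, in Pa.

3.18e6 Pa

J = πd⁴/32 = π(0.0494)⁴/32 = 5.847×10^-7 m⁴.
Shear stress varies linearly with radius: τ = T·r/J = 151.0 × 0.0123 / 5.847×10^-7 = 3.177×10^6 Pa.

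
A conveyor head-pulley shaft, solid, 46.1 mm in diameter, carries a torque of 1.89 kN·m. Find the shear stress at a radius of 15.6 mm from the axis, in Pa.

6.65e7 Pa

J = πd⁴/32 = π(0.0461)⁴/32 = 4.434×10^-7 m⁴.
Shear stress varies linearly with radius: τ = T·r/J = 1890 × 0.0156 / 4.434×10^-7 = 6.649×10^7 Pa.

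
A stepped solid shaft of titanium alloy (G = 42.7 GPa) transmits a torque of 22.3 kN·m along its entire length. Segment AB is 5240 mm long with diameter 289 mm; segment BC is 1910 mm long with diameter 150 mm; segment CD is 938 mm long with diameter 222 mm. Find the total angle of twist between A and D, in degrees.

1.50°

J_AB = π(0.289)⁴/32 = 6.85×10^-4 m⁴; J_BC = π(0.150)⁴/32 = 4.97×10^-5 m⁴; J_CD = π(0.222)⁴/32 = 2.38×10^-4 m⁴.
θ = (T/G)·Σ L_i/J_i = (22300/42.7×10⁹)·(5.24/6.85×10^-4 + 1.91/4.97×10^-5 + 0.938/2.38×10^-4) = 0.02612 rad.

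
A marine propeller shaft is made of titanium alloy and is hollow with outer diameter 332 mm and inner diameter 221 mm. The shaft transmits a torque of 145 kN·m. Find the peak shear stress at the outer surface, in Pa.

J = π(d_o⁴ − d_i⁴)/32 = π(0.332⁴ − 0.221⁴)/32 = 9.586×10^-4 m⁴.
τ_max = T·r/J = 145000 × 0.166 / 9.586×10^-4 = 2.511×10^7 Pa.

2.51e7 Pa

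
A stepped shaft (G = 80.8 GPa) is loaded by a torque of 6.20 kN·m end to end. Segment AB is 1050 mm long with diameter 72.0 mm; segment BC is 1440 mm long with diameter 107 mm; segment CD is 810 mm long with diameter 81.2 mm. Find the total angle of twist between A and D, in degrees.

3.08°

J_AB = π(0.0720)⁴/32 = 2.64×10^-6 m⁴; J_BC = π(0.107)⁴/32 = 1.29×10^-5 m⁴; J_CD = π(0.0812)⁴/32 = 4.27×10^-6 m⁴.
θ = (T/G)·Σ L_i/J_i = (6200/80.8×10⁹)·(1.05/2.64×10^-6 + 1.44/1.29×10^-5 + 0.810/4.27×10^-6) = 0.05369 rad.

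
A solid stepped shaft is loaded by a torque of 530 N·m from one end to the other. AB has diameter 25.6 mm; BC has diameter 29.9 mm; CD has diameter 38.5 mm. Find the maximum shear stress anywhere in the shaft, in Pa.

1.61e8 Pa

Under the same torque, τ_max = 16T/(πd³) is largest where d is smallest — segment AB (d = 25.6 mm).
τ_max = 16·530.0/(π·(0.0256)³) = 1.609×10^8 Pa.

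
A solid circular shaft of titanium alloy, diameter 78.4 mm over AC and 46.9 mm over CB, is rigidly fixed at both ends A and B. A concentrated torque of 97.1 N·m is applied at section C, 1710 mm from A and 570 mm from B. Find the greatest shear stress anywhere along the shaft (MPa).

Compatibility: T_A·a/J_AC = T_B·b/J_CB with T_A + T_B = T₀.
J_AC = 3.71×10^-6 m⁴, J_CB = 4.75×10^-7 m⁴, so T_A = T₀·(J_AC/a)/((J_AC/a)+(J_CB/b)) = 70.15 N·m, T_B = 26.95 N·m.
τ in each portion: τ_AC = 7.41×10^5 Pa, τ_CB = 1.33×10^6 Pa; maximum is in CB.
τ_max = T_CB·r/J = 26.95·0.0234/4.75×10^-7 = 1.331×10^6 Pa.

1.33 MPa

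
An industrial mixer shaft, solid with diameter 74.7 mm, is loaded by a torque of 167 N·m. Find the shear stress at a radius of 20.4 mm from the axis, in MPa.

J = πd⁴/32 = π(0.0747)⁴/32 = 3.057×10^-6 m⁴.
Shear stress varies linearly with radius: τ = T·r/J = 167.0 × 0.0204 / 3.057×10^-6 = 1.114×10^6 Pa.

1.11 MPa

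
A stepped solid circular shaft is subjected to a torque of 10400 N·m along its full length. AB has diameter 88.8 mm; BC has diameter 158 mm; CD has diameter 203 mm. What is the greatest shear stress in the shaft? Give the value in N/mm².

Under the same torque, τ_max = 16T/(πd³) is largest where d is smallest — segment AB (d = 88.8 mm).
τ_max = 16·10400/(π·(0.0888)³) = 7.564×10^7 Pa.

75.6 N/mm²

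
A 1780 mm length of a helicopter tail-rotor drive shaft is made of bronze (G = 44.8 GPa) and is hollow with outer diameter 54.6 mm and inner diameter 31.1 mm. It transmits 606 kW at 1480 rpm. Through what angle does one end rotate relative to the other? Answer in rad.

ω = 2π·1480/60 = 155.0 rad/s, so T = P/ω = 606×10³ / 155.0 = 3910 N·m.
J = π(d_o⁴ − d_i⁴)/32 = π(0.0546⁴ − 0.0311⁴)/32 = 7.807×10^-7 m⁴.
θ = T·L/(G·J) = 3910 × 1.78 / (44.8×10⁹ × 7.807×10^-7) = 0.1990 rad.

0.199 rad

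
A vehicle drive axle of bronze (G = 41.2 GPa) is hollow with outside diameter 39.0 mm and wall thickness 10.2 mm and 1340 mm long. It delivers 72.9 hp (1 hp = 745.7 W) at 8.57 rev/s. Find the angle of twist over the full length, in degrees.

ω = 2π·8.57 = 53.85 rad/s, so T = P/ω = 72.9×745.7 / 53.85 = 1010 N·m.
J = π(d_o⁴ − d_i⁴)/32 = π(0.0390⁴ − 0.0186⁴)/32 = 2.154×10^-7 m⁴.
θ = T·L/(G·J) = 1010 × 1.34 / (41.2×10⁹ × 2.154×10^-7) = 0.1525 rad.

8.74°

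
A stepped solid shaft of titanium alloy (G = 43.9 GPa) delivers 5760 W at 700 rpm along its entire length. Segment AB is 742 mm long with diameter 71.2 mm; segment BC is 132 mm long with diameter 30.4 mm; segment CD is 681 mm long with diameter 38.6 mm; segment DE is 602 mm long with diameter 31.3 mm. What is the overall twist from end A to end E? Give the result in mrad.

20.4 mrad

ω = 2π·700/60 = 73.30 rad/s, so T = P/ω = 5760 / 73.30 = 78.58 N·m.
J_AB = π(0.0712)⁴/32 = 2.52×10^-6 m⁴; J_BC = π(0.0304)⁴/32 = 8.38×10^-8 m⁴; J_CD = π(0.0386)⁴/32 = 2.18×10^-7 m⁴; J_DE = π(0.0313)⁴/32 = 9.42×10^-8 m⁴.
θ = (T/G)·Σ L_i/J_i = (78.58/43.9×10⁹)·(0.742/2.52×10^-6 + 0.132/8.38×10^-8 + 0.681/2.18×10^-7 + 0.602/9.42×10^-8) = 0.02037 rad.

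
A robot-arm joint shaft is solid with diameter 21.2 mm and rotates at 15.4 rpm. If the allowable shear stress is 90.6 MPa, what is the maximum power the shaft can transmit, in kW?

0.273 kW

J = πd⁴/32 = π(0.0212)⁴/32 = 1.983×10^-8 m⁴.
T_max = τ_allow·J/r = 9.06×10^7 × 1.983×10^-8 / 0.0106 = 169.5 N·m.
ω = 2π·15.4/60 = 1.613 rad/s, so P_max = T_max·ω = 273.3 W.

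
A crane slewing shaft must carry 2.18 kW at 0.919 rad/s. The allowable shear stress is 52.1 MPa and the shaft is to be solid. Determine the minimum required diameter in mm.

ω = 0.919 rad/s, so T = P/ω = 2.18×10³ / 0.9190 = 2372 N·m.
For a solid shaft τ_max = 16T/(πd³), so d = (16T/(π τ_allow))^(1/3) = (16·2372/(π·5.21×10^7))^(1/3) = 0.06144 m.

61.4 mm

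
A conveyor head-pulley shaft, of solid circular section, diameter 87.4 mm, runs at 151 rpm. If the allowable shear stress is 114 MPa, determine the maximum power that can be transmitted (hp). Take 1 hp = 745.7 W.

J = πd⁴/32 = π(0.0874)⁴/32 = 5.729×10^-6 m⁴.
T_max = τ_allow·J/r = 1.14×10^8 × 5.729×10^-6 / 0.0437 = 14940 N·m.
ω = 2π·151/60 = 15.81 rad/s, so P_max = T_max·ω = 2.363×10^5 W.

317 hp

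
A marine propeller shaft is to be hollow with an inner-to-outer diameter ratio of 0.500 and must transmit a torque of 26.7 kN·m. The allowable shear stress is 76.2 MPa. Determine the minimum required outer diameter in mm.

124 mm

For a hollow shaft with d_i/d_o = 0.500: τ_max = 16T/(π d_o³ (1−k⁴)), so d_o = [16T/(π τ_allow (1−k⁴))]^(1/3) = [16·26700/(π·7.62×10^7·0.9375)]^(1/3) = 0.1239 m.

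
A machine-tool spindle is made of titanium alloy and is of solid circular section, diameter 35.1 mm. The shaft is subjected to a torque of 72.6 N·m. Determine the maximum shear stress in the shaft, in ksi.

J = πd⁴/32 = π(0.0351)⁴/32 = 1.490×10^-7 m⁴.
τ_max = T·r/J = 72.60 × 0.0175 / 1.490×10^-7 = 8.550×10^6 Pa.

1.24 ksi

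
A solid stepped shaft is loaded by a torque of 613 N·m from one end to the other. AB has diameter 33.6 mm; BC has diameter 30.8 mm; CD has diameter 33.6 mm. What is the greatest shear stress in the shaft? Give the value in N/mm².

107 N/mm²

Under the same torque, τ_max = 16T/(πd³) is largest where d is smallest — segment BC (d = 30.8 mm).
τ_max = 16·613.0/(π·(0.0308)³) = 1.069×10^8 Pa.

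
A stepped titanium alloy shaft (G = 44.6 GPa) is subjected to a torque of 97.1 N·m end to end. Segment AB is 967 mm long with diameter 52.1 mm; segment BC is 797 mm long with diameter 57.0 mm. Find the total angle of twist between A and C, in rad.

0.00458 rad

J_AB = π(0.0521)⁴/32 = 7.23×10^-7 m⁴; J_BC = π(0.0570)⁴/32 = 1.04×10^-6 m⁴.
θ = (T/G)·Σ L_i/J_i = (97.10/44.6×10⁹)·(0.967/7.23×10^-7 + 0.797/1.04×10^-6) = 4.585×10^-3 rad.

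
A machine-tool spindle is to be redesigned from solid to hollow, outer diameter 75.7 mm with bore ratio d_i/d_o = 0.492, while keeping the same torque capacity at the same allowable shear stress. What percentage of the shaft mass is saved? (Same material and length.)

Equal τ_max and T ⇒ the solid shaft needs d_s³ = d_o³(1−k⁴), so d_s = 75.7·(1−0.492⁴)^(1/3) = 74.19 mm.
Area ratio A_h/A_s = d_o²(1−k²)/d_s² = (1−k²)/(1−k⁴)^(2/3) = 0.7891.
Mass saving = 1 − 0.7891 = 21.1 %.

21.1 %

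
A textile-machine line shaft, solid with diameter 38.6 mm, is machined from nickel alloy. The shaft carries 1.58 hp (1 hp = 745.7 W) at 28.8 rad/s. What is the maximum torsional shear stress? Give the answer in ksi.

ω = 28.8 rad/s, so T = P/ω = 1.58×745.7 / 28.80 = 40.91 N·m.
J = πd⁴/32 = π(0.0386)⁴/32 = 2.179×10^-7 m⁴.
τ_max = T·r/J = 40.91 × 0.0193 / 2.179×10^-7 = 3.623×10^6 Pa.

0.525 ksi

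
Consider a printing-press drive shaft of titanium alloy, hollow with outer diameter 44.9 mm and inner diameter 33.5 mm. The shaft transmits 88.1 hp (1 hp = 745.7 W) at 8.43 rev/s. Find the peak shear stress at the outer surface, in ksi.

ω = 2π·8.43 = 52.97 rad/s, so T = P/ω = 88.1×745.7 / 52.97 = 1240 N·m.
J = π(d_o⁴ − d_i⁴)/32 = π(0.0449⁴ − 0.0335⁴)/32 = 2.754×10^-7 m⁴.
τ_max = T·r/J = 1240 × 0.0224 / 2.754×10^-7 = 1.011×10^8 Pa.

14.7 ksi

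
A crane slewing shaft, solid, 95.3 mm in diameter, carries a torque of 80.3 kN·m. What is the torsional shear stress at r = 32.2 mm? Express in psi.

J = πd⁴/32 = π(0.0953)⁴/32 = 8.098×10^-6 m⁴.
Shear stress varies linearly with radius: τ = T·r/J = 80300 × 0.0322 / 8.098×10^-6 = 3.193×10^8 Pa.

46300 psi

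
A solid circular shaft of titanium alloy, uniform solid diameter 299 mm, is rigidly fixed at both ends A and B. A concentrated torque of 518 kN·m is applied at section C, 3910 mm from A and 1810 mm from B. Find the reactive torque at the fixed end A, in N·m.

164000 N·m

With uniform GJ and both ends fixed, compatibility θ_AC = θ_CB gives T_A·a = T_B·b, together with T_A + T_B = T₀.
T_A = T₀·b/(a+b) = 518000·1810/5720 = 163900 N·m; T_B = 354100 N·m.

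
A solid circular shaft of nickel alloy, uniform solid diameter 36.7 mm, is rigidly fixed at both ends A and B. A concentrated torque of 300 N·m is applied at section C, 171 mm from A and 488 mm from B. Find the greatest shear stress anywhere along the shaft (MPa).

22.9 MPa

With uniform GJ and both ends fixed, compatibility θ_AC = θ_CB gives T_A·a = T_B·b, together with T_A + T_B = T₀.
T_A = T₀·b/(a+b) = 300.0·488/659.0 = 222.2 N·m; T_B = 77.85 N·m.
τ in each portion: τ_AC = 2.29×10^7 Pa, τ_CB = 8.02×10^6 Pa; maximum is in AC.
τ_max = T_AC·r/J = 222.2·0.0184/1.78×10^-7 = 2.289×10^7 Pa.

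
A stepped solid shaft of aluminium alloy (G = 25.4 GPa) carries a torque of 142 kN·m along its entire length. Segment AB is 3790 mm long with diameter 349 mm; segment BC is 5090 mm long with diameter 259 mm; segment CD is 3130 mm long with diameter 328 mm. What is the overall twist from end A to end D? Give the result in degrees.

5.41°

J_AB = π(0.349)⁴/32 = 1.46×10^-3 m⁴; J_BC = π(0.259)⁴/32 = 4.42×10^-4 m⁴; J_CD = π(0.328)⁴/32 = 1.14×10^-3 m⁴.
θ = (T/G)·Σ L_i/J_i = (142000/25.4×10⁹)·(3.79/1.46×10^-3 + 5.09/4.42×10^-4 + 3.13/1.14×10^-3) = 0.09436 rad.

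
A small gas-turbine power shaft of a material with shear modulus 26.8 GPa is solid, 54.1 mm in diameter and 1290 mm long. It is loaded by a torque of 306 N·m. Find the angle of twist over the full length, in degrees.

J = πd⁴/32 = π(0.0541)⁴/32 = 8.410×10^-7 m⁴.
θ = T·L/(G·J) = 306.0 × 1.29 / (26.8×10⁹ × 8.410×10^-7) = 0.01751 rad.

1.00°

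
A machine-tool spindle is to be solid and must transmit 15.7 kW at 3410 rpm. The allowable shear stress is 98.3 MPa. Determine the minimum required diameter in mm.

ω = 2π·3410/60 = 357.1 rad/s, so T = P/ω = 15.7×10³ / 357.1 = 43.97 N·m.
For a solid shaft τ_max = 16T/(πd³), so d = (16T/(π τ_allow))^(1/3) = (16·43.97/(π·9.83×10^7))^(1/3) = 0.01316 m.

13.2 mm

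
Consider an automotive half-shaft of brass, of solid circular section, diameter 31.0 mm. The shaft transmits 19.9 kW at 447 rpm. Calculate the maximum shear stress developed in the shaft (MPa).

ω = 2π·447/60 = 46.81 rad/s, so T = P/ω = 19.9×10³ / 46.81 = 425.1 N·m.
J = πd⁴/32 = π(0.0310)⁴/32 = 9.067×10^-8 m⁴.
τ_max = T·r/J = 425.1 × 0.0155 / 9.067×10^-8 = 7.268×10^7 Pa.

72.7 MPa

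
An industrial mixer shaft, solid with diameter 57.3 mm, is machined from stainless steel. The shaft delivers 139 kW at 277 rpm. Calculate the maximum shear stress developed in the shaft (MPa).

ω = 2π·277/60 = 29.01 rad/s, so T = P/ω = 139×10³ / 29.01 = 4792 N·m.
J = πd⁴/32 = π(0.0573)⁴/32 = 1.058×10^-6 m⁴.
τ_max = T·r/J = 4792 × 0.0286 / 1.058×10^-6 = 1.297×10^8 Pa.

130 MPa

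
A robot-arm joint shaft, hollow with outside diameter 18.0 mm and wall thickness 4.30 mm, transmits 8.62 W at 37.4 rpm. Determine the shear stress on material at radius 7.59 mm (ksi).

ω = 2π·37.4/60 = 3.917 rad/s, so T = P/ω = 8.62 / 3.917 = 2.201 N·m.
J = π(d_o⁴ − d_i⁴)/32 = π(0.0180⁴ − 0.00940⁴)/32 = 9.539×10^-9 m⁴.
Shear stress varies linearly with radius: τ = T·r/J = 2.201 × 0.00759 / 9.539×10^-9 = 1.751×10^6 Pa.

0.254 ksi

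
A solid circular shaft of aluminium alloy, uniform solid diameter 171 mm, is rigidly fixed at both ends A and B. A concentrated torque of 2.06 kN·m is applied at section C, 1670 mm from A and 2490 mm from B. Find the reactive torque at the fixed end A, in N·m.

With uniform GJ and both ends fixed, compatibility θ_AC = θ_CB gives T_A·a = T_B·b, together with T_A + T_B = T₀.
T_A = T₀·b/(a+b) = 2060·2490/4160 = 1233 N·m; T_B = 827.0 N·m.

1230 N·m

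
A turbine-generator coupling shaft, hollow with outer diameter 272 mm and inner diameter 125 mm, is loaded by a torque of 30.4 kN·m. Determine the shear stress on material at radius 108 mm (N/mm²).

J = π(d_o⁴ − d_i⁴)/32 = π(0.272⁴ − 0.125⁴)/32 = 5.134×10^-4 m⁴.
Shear stress varies linearly with radius: τ = T·r/J = 30400 × 0.108 / 5.134×10^-4 = 6.395×10^6 Pa.

6.39 N/mm²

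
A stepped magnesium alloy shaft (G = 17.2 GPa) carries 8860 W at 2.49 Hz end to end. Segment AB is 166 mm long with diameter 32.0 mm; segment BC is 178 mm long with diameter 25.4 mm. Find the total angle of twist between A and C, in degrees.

11.3°

ω = 2π·2.49 = 15.65 rad/s, so T = P/ω = 8860 / 15.65 = 566.3 N·m.
J_AB = π(0.0320)⁴/32 = 1.03×10^-7 m⁴; J_BC = π(0.0254)⁴/32 = 4.09×10^-8 m⁴.
θ = (T/G)·Σ L_i/J_i = (566.3/17.2×10⁹)·(0.166/1.03×10^-7 + 0.178/4.09×10^-8) = 0.1965 rad.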